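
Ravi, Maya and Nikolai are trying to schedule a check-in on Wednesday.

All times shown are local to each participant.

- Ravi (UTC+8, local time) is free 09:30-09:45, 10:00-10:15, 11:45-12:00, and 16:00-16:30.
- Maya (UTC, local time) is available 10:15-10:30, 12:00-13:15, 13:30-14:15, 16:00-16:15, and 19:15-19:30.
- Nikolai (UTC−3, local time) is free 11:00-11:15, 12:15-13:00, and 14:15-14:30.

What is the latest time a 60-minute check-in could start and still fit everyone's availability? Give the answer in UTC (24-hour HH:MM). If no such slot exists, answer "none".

Ravi → UTC: 01:30–01:45, 02:00–02:15, 03:45–04:00, 08:00–08:30.
Maya → UTC: 10:15–10:30, 12:00–13:15, 13:30–14:15, 16:00–16:15, 19:15–19:30.
Nikolai → UTC: 14:00–14:15, 15:15–16:00, 17:15–17:30.
Ravi ∩ Maya: (none).
Ravi ∩ Maya ∩ Nikolai: (none).
Windows ≥ 60 min: (none).

none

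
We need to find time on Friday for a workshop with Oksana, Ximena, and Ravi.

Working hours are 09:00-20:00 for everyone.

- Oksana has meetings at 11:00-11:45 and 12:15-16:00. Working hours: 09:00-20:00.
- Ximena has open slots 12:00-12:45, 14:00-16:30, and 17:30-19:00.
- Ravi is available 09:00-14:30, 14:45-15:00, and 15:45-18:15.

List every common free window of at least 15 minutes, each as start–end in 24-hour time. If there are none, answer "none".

Oksana free within 09:00–20:00: 09:00–11:00, 11:45–12:15, 16:00–20:00.
Oksana ∩ Ximena: 12:00–12:15, 16:00–16:30, 17:30–19:00.
Oksana ∩ Ximena ∩ Ravi: 12:00–12:15, 16:00–16:30, 17:30–18:15.
Windows ≥ 15 min: 12:00–12:15, 16:00–16:30, 17:30–18:15.

12:00–12:15, 16:00–16:30, 17:30–18:15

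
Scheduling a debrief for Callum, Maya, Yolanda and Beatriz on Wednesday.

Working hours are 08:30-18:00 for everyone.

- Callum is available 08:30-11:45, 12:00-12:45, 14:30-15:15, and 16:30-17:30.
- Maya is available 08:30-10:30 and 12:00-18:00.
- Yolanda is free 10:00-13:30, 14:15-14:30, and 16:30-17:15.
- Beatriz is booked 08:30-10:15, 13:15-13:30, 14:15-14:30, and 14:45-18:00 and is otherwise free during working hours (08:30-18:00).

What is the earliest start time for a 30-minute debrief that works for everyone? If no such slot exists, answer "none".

12:00

Beatriz free within 08:30–18:00: 10:15–13:15, 13:30–14:15, 14:30–14:45.
Callum ∩ Maya: 08:30–10:30, 12:00–12:45, 14:30–15:15, 16:30–17:30.
Callum ∩ Maya ∩ Yolanda: 10:00–10:30, 12:00–12:45, 16:30–17:15.
Callum ∩ Maya ∩ Yolanda ∩ Beatriz: 10:15–10:30, 12:00–12:45.
Windows ≥ 30 min: 12:00–12:45.
Earliest such window starts at 12:00.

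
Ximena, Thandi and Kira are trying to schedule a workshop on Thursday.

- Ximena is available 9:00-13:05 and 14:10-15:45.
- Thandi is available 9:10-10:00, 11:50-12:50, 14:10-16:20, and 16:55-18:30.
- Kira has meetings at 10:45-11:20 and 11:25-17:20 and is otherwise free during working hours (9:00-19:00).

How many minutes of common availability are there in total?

50 minutes

Kira free within 09:00–19:00: 09:00–10:45, 11:20–11:25, 17:20–19:00.
Ximena ∩ Thandi: 09:10–10:00, 11:50–12:50, 14:10–15:45.
Ximena ∩ Thandi ∩ Kira: 09:10–10:00.
Total common minutes: 50.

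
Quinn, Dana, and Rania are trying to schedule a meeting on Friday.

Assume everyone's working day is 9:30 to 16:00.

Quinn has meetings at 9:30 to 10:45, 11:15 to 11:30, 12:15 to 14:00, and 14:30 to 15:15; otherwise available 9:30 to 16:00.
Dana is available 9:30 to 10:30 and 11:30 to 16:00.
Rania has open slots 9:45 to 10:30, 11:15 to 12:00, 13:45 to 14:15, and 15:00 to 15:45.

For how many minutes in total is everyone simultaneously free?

75 minutes

Quinn free within 09:30–16:00: 10:45–11:15, 11:30–12:15, 14:00–14:30, 15:15–16:00.
Quinn ∩ Dana: 11:30–12:15, 14:00–14:30, 15:15–16:00.
Quinn ∩ Dana ∩ Rania: 11:30–12:00, 14:00–14:15, 15:15–15:45.
Total common minutes: 30 + 15 + 30 = 75.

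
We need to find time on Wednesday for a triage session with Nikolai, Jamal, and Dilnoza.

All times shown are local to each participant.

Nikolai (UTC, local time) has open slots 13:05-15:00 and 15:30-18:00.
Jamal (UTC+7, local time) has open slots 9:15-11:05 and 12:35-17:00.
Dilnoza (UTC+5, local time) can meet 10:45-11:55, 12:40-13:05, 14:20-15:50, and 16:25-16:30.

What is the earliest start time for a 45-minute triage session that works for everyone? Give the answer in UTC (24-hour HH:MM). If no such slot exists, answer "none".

none

Nikolai → UTC: 13:05–15:00, 15:30–18:00.
Jamal → UTC: 02:15–04:05, 05:35–10:00.
Dilnoza → UTC: 05:45–06:55, 07:40–08:05, 09:20–10:50, 11:25–11:30.
Nikolai ∩ Jamal: (none).
Nikolai ∩ Jamal ∩ Dilnoza: (none).
Windows ≥ 45 min: (none).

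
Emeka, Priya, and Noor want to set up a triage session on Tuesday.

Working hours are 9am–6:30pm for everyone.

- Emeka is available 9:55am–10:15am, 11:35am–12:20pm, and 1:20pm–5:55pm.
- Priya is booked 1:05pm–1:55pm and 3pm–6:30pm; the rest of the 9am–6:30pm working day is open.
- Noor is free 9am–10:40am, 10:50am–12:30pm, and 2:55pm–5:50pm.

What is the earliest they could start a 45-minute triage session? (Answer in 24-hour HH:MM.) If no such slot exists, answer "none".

Priya free within 09:00–18:30: 09:00–13:05, 13:55–15:00.
Emeka ∩ Priya: 09:55–10:15, 11:35–12:20, 13:55–15:00.
Emeka ∩ Priya ∩ Noor: 09:55–10:15, 11:35–12:20, 14:55–15:00.
Windows ≥ 45 min: 11:35–12:20.
Earliest such window starts at 11:35.

11:35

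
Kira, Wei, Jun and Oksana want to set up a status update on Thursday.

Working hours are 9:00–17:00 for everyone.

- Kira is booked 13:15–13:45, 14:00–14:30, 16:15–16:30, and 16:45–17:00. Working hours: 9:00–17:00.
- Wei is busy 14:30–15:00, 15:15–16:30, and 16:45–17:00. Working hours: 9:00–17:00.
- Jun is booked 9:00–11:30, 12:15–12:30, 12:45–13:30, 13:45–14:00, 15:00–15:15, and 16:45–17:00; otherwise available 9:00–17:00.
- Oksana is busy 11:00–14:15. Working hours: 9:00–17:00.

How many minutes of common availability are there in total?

15 minutes

Kira free within 09:00–17:00: 09:00–13:15, 13:45–14:00, 14:30–16:15, 16:30–16:45.
Wei free within 09:00–17:00: 09:00–14:30, 15:00–15:15, 16:30–16:45.
Jun free within 09:00–17:00: 11:30–12:15, 12:30–12:45, 13:30–13:45, 14:00–15:00, 15:15–16:45.
Oksana free within 09:00–17:00: 09:00–11:00, 14:15–17:00.
Kira ∩ Wei: 09:00–13:15, 13:45–14:00, 15:00–15:15, 16:30–16:45.
Kira ∩ Wei ∩ Jun: 11:30–12:15, 12:30–12:45, 16:30–16:45.
Kira ∩ Wei ∩ Jun ∩ Oksana: 16:30–16:45.
Total common minutes: 15.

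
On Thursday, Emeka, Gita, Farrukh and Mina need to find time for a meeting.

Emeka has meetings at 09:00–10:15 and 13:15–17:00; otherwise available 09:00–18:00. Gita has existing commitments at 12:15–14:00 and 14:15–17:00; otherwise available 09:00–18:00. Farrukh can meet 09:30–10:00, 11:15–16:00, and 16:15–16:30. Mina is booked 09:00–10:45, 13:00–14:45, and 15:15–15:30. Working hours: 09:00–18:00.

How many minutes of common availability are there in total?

60 minutes

Emeka free within 09:00–18:00: 10:15–13:15, 17:00–18:00.
Gita free within 09:00–18:00: 09:00–12:15, 14:00–14:15, 17:00–18:00.
Mina free within 09:00–18:00: 10:45–13:00, 14:45–15:15, 15:30–18:00.
Emeka ∩ Gita: 10:15–12:15, 17:00–18:00.
Emeka ∩ Gita ∩ Farrukh: 11:15–12:15.
Emeka ∩ Gita ∩ Farrukh ∩ Mina: 11:15–12:15.
Total common minutes: 60.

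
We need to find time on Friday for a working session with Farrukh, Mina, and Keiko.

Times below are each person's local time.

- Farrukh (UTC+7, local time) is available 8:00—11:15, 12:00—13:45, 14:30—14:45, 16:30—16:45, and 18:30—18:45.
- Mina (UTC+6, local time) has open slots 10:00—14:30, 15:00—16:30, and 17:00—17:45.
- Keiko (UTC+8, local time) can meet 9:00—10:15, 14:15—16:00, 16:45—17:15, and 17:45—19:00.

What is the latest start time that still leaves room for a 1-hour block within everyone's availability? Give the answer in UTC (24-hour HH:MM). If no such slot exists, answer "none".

none

Farrukh → UTC: 01:00–04:15, 05:00–06:45, 07:30–07:45, 09:30–09:45, 11:30–11:45.
Mina → UTC: 04:00–08:30, 09:00–10:30, 11:00–11:45.
Keiko → UTC: 01:00–02:15, 06:15–08:00, 08:45–09:15, 09:45–11:00.
Farrukh ∩ Mina: 04:00–04:15, 05:00–06:45, 07:30–07:45, 09:30–09:45, 11:30–11:45.
Farrukh ∩ Mina ∩ Keiko: 06:15–06:45, 07:30–07:45.
Windows ≥ 60 min: (none).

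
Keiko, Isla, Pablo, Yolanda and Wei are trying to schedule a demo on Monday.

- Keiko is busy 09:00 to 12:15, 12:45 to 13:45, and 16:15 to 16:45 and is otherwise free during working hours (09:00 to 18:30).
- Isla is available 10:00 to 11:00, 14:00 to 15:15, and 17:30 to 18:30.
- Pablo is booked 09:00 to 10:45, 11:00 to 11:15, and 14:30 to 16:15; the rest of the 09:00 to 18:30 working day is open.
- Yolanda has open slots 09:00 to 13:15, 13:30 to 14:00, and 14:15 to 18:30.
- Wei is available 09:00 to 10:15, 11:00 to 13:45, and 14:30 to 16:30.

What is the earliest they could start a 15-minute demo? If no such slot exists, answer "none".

Keiko free within 09:00–18:30: 12:15–12:45, 13:45–16:15, 16:45–18:30.
Pablo free within 09:00–18:30: 10:45–11:00, 11:15–14:30, 16:15–18:30.
Keiko ∩ Isla: 14:00–15:15, 17:30–18:30.
Keiko ∩ Isla ∩ Pablo: 14:00–14:30, 17:30–18:30.
Keiko ∩ Isla ∩ Pablo ∩ Yolanda: 14:15–14:30, 17:30–18:30.
Keiko ∩ Isla ∩ Pablo ∩ Yolanda ∩ Wei: (none).
Windows ≥ 15 min: (none).

none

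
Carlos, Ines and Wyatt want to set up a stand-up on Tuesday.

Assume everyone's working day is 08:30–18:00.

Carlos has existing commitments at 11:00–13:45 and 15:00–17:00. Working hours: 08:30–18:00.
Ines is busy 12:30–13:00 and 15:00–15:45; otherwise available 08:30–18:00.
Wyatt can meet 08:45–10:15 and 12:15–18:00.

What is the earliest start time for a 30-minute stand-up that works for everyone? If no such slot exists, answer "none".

08:45

Carlos free within 08:30–18:00: 08:30–11:00, 13:45–15:00, 17:00–18:00.
Ines free within 08:30–18:00: 08:30–12:30, 13:00–15:00, 15:45–18:00.
Carlos ∩ Ines: 08:30–11:00, 13:45–15:00, 17:00–18:00.
Carlos ∩ Ines ∩ Wyatt: 08:45–10:15, 13:45–15:00, 17:00–18:00.
Windows ≥ 30 min: 08:45–10:15, 13:45–15:00, 17:00–18:00.
Earliest such window starts at 08:45.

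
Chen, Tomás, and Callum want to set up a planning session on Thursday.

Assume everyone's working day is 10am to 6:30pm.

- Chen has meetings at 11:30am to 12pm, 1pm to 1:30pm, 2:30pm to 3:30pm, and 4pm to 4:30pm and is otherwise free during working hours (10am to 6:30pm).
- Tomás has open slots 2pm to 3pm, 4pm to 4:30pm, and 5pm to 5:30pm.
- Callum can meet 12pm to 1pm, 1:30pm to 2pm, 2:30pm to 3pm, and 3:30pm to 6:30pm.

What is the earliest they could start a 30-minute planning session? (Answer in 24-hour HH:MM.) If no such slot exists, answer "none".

17:00

Chen free within 10:00–18:30: 10:00–11:30, 12:00–13:00, 13:30–14:30, 15:30–16:00, 16:30–18:30.
Chen ∩ Tomás: 14:00–14:30, 17:00–17:30.
Chen ∩ Tomás ∩ Callum: 17:00–17:30.
Windows ≥ 30 min: 17:00–17:30.
Earliest such window starts at 17:00.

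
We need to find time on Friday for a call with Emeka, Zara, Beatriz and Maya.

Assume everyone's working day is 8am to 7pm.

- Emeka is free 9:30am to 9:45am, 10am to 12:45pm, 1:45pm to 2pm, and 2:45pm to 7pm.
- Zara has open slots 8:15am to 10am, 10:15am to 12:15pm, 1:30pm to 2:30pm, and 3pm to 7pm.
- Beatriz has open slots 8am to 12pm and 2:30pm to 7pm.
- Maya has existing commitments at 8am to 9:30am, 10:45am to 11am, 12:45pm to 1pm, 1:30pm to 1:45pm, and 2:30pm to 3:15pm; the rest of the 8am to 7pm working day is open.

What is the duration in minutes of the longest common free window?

Maya free within 08:00–19:00: 09:30–10:45, 11:00–12:45, 13:00–13:30, 13:45–14:30, 15:15–19:00.
Emeka ∩ Zara: 09:30–09:45, 10:15–12:15, 13:45–14:00, 15:00–19:00.
Emeka ∩ Zara ∩ Beatriz: 09:30–09:45, 10:15–12:00, 15:00–19:00.
Emeka ∩ Zara ∩ Beatriz ∩ Maya: 09:30–09:45, 10:15–10:45, 11:00–12:00, 15:15–19:00.
Common window lengths: 15, 30, 60, 225 min; longest is 225.

225 minutes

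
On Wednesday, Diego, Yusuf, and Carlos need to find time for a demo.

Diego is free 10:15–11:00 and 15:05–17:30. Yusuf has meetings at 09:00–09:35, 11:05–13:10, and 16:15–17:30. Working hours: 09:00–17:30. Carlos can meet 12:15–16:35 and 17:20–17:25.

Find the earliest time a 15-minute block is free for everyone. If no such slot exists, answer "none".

Yusuf free within 09:00–17:30: 09:35–11:05, 13:10–16:15.
Diego ∩ Yusuf: 10:15–11:00, 15:05–16:15.
Diego ∩ Yusuf ∩ Carlos: 15:05–16:15.
Windows ≥ 15 min: 15:05–16:15.
Earliest such window starts at 15:05.

15:05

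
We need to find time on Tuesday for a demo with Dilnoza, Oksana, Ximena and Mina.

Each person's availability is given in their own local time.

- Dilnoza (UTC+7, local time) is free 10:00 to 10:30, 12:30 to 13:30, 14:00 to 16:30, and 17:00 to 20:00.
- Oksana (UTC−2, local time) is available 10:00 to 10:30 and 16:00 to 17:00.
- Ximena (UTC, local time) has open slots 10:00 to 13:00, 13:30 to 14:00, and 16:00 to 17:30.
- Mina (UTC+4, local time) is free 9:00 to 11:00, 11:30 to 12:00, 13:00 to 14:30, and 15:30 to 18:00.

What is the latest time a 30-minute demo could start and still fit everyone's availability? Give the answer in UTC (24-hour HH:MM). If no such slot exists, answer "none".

Dilnoza → UTC: 03:00–03:30, 05:30–06:30, 07:00–09:30, 10:00–13:00.
Oksana → UTC: 12:00–12:30, 18:00–19:00.
Ximena → UTC: 10:00–13:00, 13:30–14:00, 16:00–17:30.
Mina → UTC: 05:00–07:00, 07:30–08:00, 09:00–10:30, 11:30–14:00.
Dilnoza ∩ Oksana: 12:00–12:30.
Dilnoza ∩ Oksana ∩ Ximena: 12:00–12:30.
Dilnoza ∩ Oksana ∩ Ximena ∩ Mina: 12:00–12:30.
Windows ≥ 30 min: 12:00–12:30.
Latest start in the last window 12:00–12:30 is 12:30 − 30 min = 12:00.

12:00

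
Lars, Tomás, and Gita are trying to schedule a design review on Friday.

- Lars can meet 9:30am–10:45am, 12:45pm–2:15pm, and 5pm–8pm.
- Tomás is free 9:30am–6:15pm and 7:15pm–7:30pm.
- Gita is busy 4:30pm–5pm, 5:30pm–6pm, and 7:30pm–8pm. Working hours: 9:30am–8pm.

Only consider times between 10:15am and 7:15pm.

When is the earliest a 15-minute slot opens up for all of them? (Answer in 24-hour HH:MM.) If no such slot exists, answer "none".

Gita free within 09:30–20:00: 09:30–16:30, 17:00–17:30, 18:00–19:30.
Lars ∩ Tomás: 09:30–10:45, 12:45–14:15, 17:00–18:15, 19:15–19:30.
Lars ∩ Tomás ∩ Gita: 09:30–10:45, 12:45–14:15, 17:00–17:30, 18:00–18:15, 19:15–19:30.
Restricted to 10:15–19:15: 10:15–10:45, 12:45–14:15, 17:00–17:30, 18:00–18:15.
Windows ≥ 15 min: 10:15–10:45, 12:45–14:15, 17:00–17:30, 18:00–18:15.
Earliest such window starts at 10:15.

10:15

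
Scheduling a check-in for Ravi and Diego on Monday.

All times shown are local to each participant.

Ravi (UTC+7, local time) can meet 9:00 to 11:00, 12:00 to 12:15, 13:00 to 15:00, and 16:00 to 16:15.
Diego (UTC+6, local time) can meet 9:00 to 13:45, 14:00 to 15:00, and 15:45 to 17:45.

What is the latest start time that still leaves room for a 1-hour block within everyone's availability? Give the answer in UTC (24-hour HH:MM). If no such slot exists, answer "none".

06:45

Ravi → UTC: 02:00–04:00, 05:00–05:15, 06:00–08:00, 09:00–09:15.
Diego → UTC: 03:00–07:45, 08:00–09:00, 09:45–11:45.
Ravi ∩ Diego: 03:00–04:00, 05:00–05:15, 06:00–07:45.
Windows ≥ 60 min: 03:00–04:00, 06:00–07:45.
Latest start in the last window 06:00–07:45 is 07:45 − 60 min = 06:45.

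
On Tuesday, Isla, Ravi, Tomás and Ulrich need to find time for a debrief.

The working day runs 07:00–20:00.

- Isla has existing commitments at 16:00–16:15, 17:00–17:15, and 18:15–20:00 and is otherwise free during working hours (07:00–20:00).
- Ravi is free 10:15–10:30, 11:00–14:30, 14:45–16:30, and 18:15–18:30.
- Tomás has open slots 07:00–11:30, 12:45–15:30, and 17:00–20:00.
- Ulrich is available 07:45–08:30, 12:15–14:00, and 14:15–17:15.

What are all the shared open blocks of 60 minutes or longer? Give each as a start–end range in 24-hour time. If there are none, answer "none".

12:45–14:00

Isla free within 07:00–20:00: 07:00–16:00, 16:15–17:00, 17:15–18:15.
Isla ∩ Ravi: 10:15–10:30, 11:00–14:30, 14:45–16:00, 16:15–16:30.
Isla ∩ Ravi ∩ Tomás: 10:15–10:30, 11:00–11:30, 12:45–14:30, 14:45–15:30.
Isla ∩ Ravi ∩ Tomás ∩ Ulrich: 12:45–14:00, 14:15–14:30, 14:45–15:30.
Windows ≥ 60 min: 12:45–14:00.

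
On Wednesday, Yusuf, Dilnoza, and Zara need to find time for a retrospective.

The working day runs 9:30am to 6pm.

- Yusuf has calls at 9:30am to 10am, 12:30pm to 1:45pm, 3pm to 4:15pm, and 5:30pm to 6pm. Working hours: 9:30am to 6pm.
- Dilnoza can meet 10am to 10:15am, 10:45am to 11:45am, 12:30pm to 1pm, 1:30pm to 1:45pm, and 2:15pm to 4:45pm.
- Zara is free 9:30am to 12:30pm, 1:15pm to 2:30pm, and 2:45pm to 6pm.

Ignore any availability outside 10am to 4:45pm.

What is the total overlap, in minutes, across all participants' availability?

Yusuf free within 09:30–18:00: 10:00–12:30, 13:45–15:00, 16:15–17:30.
Yusuf ∩ Dilnoza: 10:00–10:15, 10:45–11:45, 14:15–15:00, 16:15–16:45.
Yusuf ∩ Dilnoza ∩ Zara: 10:00–10:15, 10:45–11:45, 14:15–14:30, 14:45–15:00, 16:15–16:45.
Restricted to 10:00–16:45: 10:00–10:15, 10:45–11:45, 14:15–14:30, 14:45–15:00, 16:15–16:45.
Total common minutes: 15 + 60 + 15 + 15 + 30 = 135.

135 minutes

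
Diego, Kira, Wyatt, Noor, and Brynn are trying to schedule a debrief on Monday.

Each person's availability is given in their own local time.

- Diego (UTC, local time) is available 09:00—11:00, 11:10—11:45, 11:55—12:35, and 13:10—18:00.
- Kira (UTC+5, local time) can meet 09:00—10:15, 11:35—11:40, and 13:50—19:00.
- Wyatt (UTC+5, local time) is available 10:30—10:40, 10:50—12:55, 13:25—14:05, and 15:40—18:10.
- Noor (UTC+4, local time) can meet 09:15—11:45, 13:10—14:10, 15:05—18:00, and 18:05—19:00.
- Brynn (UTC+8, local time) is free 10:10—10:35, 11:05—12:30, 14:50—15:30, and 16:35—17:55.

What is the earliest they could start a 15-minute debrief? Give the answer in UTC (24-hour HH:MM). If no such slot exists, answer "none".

none

Diego → UTC: 09:00–11:00, 11:10–11:45, 11:55–12:35, 13:10–18:00.
Kira → UTC: 04:00–05:15, 06:35–06:40, 08:50–14:00.
Wyatt → UTC: 05:30–05:40, 05:50–07:55, 08:25–09:05, 10:40–13:10.
Noor → UTC: 05:15–07:45, 09:10–10:10, 11:05–14:00, 14:05–15:00.
Brynn → UTC: 02:10–02:35, 03:05–04:30, 06:50–07:30, 08:35–09:55.
Diego ∩ Kira: 09:00–11:00, 11:10–11:45, 11:55–12:35, 13:10–14:00.
Diego ∩ Kira ∩ Wyatt: 09:00–09:05, 10:40–11:00, 11:10–11:45, 11:55–12:35.
Diego ∩ Kira ∩ Wyatt ∩ Noor: 11:10–11:45, 11:55–12:35.
Diego ∩ Kira ∩ Wyatt ∩ Noor ∩ Brynn: (none).
Windows ≥ 15 min: (none).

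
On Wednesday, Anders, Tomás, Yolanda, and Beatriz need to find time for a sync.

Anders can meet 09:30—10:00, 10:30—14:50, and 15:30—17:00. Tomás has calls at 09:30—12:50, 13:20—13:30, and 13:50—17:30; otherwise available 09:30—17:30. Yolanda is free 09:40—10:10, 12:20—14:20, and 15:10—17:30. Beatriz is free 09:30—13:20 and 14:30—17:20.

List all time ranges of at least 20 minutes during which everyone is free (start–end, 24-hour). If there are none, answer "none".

Tomás free within 09:30–17:30: 12:50–13:20, 13:30–13:50.
Anders ∩ Tomás: 12:50–13:20, 13:30–13:50.
Anders ∩ Tomás ∩ Yolanda: 12:50–13:20, 13:30–13:50.
Anders ∩ Tomás ∩ Yolanda ∩ Beatriz: 12:50–13:20.
Windows ≥ 20 min: 12:50–13:20.

12:50–13:20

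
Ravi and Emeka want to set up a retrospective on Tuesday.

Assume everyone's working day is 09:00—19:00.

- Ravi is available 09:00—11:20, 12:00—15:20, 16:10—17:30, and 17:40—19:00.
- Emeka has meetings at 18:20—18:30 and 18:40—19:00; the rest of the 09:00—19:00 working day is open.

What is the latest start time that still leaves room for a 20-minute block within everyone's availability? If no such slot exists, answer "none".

Emeka free within 09:00–19:00: 09:00–18:20, 18:30–18:40.
Ravi ∩ Emeka: 09:00–11:20, 12:00–15:20, 16:10–17:30, 17:40–18:20, 18:30–18:40.
Windows ≥ 20 min: 09:00–11:20, 12:00–15:20, 16:10–17:30, 17:40–18:20.
Latest start in the last window 17:40–18:20 is 18:20 − 20 min = 18:00.

18:00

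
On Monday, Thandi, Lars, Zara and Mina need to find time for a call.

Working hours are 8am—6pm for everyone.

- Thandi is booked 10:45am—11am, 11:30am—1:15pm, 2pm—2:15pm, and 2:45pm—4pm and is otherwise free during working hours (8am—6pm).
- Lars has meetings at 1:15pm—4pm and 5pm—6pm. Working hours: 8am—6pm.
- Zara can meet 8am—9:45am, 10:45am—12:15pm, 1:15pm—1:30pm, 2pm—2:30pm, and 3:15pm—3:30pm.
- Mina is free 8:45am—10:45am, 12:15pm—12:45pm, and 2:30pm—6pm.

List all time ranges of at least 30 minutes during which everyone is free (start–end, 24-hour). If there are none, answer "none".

Thandi free within 08:00–18:00: 08:00–10:45, 11:00–11:30, 13:15–14:00, 14:15–14:45, 16:00–18:00.
Lars free within 08:00–18:00: 08:00–13:15, 16:00–17:00.
Thandi ∩ Lars: 08:00–10:45, 11:00–11:30, 16:00–17:00.
Thandi ∩ Lars ∩ Zara: 08:00–09:45, 11:00–11:30.
Thandi ∩ Lars ∩ Zara ∩ Mina: 08:45–09:45.
Windows ≥ 30 min: 08:45–09:45.

08:45–09:45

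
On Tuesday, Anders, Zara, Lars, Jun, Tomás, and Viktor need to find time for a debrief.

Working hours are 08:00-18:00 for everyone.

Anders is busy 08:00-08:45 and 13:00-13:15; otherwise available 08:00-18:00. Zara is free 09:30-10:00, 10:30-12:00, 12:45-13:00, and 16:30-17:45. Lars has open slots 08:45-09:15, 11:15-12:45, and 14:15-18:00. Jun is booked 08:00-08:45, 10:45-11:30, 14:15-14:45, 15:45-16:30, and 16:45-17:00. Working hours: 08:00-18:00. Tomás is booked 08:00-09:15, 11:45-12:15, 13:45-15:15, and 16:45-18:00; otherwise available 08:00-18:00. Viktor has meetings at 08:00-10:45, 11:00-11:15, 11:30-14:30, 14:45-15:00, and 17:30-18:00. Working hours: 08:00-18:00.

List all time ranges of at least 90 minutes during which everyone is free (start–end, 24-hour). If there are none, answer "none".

Anders free within 08:00–18:00: 08:45–13:00, 13:15–18:00.
Jun free within 08:00–18:00: 08:45–10:45, 11:30–14:15, 14:45–15:45, 16:30–16:45, 17:00–18:00.
Tomás free within 08:00–18:00: 09:15–11:45, 12:15–13:45, 15:15–16:45.
Viktor free within 08:00–18:00: 10:45–11:00, 11:15–11:30, 14:30–14:45, 15:00–17:30.
Anders ∩ Zara: 09:30–10:00, 10:30–12:00, 12:45–13:00, 16:30–17:45.
Anders ∩ Zara ∩ Lars: 11:15–12:00, 16:30–17:45.
Anders ∩ Zara ∩ Lars ∩ Jun: 11:30–12:00, 16:30–16:45, 17:00–17:45.
Anders ∩ Zara ∩ Lars ∩ Jun ∩ Tomás: 11:30–11:45, 16:30–16:45.
Anders ∩ Zara ∩ Lars ∩ Jun ∩ Tomás ∩ Viktor: 16:30–16:45.
Windows ≥ 90 min: (none).

none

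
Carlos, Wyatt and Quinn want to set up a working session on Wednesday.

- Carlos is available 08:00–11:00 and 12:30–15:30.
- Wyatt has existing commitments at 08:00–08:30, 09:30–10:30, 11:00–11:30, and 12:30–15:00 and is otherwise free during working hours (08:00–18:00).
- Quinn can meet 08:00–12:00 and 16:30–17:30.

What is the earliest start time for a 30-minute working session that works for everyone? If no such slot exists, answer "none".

08:30

Wyatt free within 08:00–18:00: 08:30–09:30, 10:30–11:00, 11:30–12:30, 15:00–18:00.
Carlos ∩ Wyatt: 08:30–09:30, 10:30–11:00, 15:00–15:30.
Carlos ∩ Wyatt ∩ Quinn: 08:30–09:30, 10:30–11:00.
Windows ≥ 30 min: 08:30–09:30, 10:30–11:00.
Earliest such window starts at 08:30.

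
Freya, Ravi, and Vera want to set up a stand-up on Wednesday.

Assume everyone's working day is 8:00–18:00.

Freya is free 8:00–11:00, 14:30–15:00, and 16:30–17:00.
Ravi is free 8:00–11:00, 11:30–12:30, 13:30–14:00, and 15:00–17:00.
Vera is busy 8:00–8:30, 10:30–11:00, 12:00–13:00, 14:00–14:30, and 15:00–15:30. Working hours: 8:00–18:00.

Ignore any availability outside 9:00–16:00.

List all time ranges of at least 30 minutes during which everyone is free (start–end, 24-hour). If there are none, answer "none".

09:00–10:30

Vera free within 08:00–18:00: 08:30–10:30, 11:00–12:00, 13:00–14:00, 14:30–15:00, 15:30–18:00.
Freya ∩ Ravi: 08:00–11:00, 16:30–17:00.
Freya ∩ Ravi ∩ Vera: 08:30–10:30, 16:30–17:00.
Restricted to 09:00–16:00: 09:00–10:30.
Windows ≥ 30 min: 09:00–10:30.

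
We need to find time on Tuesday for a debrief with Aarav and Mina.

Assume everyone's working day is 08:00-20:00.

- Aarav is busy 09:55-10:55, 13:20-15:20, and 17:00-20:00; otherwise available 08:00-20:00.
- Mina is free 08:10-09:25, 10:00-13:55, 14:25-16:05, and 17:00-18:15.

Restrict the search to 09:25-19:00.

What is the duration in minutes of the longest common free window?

145 minutes

Aarav free within 08:00–20:00: 08:00–09:55, 10:55–13:20, 15:20–17:00.
Aarav ∩ Mina: 08:10–09:25, 10:55–13:20, 15:20–16:05.
Restricted to 09:25–19:00: 10:55–13:20, 15:20–16:05.
Common window lengths: 145, 45 min; longest is 145.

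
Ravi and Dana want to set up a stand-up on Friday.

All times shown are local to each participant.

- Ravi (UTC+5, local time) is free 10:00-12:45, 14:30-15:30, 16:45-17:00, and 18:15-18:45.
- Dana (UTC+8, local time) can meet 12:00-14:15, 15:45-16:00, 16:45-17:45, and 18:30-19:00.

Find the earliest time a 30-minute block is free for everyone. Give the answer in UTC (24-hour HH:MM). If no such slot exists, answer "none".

05:00

Ravi → UTC: 05:00–07:45, 09:30–10:30, 11:45–12:00, 13:15–13:45.
Dana → UTC: 04:00–06:15, 07:45–08:00, 08:45–09:45, 10:30–11:00.
Ravi ∩ Dana: 05:00–06:15, 09:30–09:45.
Windows ≥ 30 min: 05:00–06:15.
Earliest such window starts at 05:00.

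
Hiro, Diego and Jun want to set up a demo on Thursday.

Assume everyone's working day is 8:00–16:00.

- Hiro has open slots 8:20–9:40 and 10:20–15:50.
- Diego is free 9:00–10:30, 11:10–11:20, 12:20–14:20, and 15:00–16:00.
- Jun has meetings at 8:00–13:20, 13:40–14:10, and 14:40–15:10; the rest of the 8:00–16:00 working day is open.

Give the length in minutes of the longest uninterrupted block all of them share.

40 minutes

Jun free within 08:00–16:00: 13:20–13:40, 14:10–14:40, 15:10–16:00.
Hiro ∩ Diego: 09:00–09:40, 10:20–10:30, 11:10–11:20, 12:20–14:20, 15:00–15:50.
Hiro ∩ Diego ∩ Jun: 13:20–13:40, 14:10–14:20, 15:10–15:50.
Common window lengths: 20, 10, 40 min; longest is 40.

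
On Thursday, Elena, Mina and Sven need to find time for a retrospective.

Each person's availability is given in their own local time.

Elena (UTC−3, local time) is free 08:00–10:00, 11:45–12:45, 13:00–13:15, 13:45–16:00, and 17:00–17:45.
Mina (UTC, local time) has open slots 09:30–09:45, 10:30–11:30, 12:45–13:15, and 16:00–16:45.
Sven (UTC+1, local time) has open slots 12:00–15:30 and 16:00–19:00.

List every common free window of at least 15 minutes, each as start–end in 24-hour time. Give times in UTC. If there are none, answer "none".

Elena → UTC: 11:00–13:00, 14:45–15:45, 16:00–16:15, 16:45–19:00, 20:00–20:45.
Mina → UTC: 09:30–09:45, 10:30–11:30, 12:45–13:15, 16:00–16:45.
Sven → UTC: 11:00–14:30, 15:00–18:00.
Elena ∩ Mina: 11:00–11:30, 12:45–13:00, 16:00–16:15.
Elena ∩ Mina ∩ Sven: 11:00–11:30, 12:45–13:00, 16:00–16:15.
Windows ≥ 15 min: 11:00–11:30, 12:45–13:00, 16:00–16:15.

11:00–11:30, 12:45–13:00, 16:00–16:15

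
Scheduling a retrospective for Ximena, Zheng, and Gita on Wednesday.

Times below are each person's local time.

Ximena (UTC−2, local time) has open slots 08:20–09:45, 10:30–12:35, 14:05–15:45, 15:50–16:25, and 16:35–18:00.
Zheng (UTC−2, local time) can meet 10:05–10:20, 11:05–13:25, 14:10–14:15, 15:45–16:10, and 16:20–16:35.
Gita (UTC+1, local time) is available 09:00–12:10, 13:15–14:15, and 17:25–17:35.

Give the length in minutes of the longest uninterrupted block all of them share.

10 minutes

Ximena → UTC: 10:20–11:45, 12:30–14:35, 16:05–17:45, 17:50–18:25, 18:35–20:00.
Zheng → UTC: 12:05–12:20, 13:05–15:25, 16:10–16:15, 17:45–18:10, 18:20–18:35.
Gita → UTC: 08:00–11:10, 12:15–13:15, 16:25–16:35.
Ximena ∩ Zheng: 13:05–14:35, 16:10–16:15, 17:50–18:10, 18:20–18:25.
Ximena ∩ Zheng ∩ Gita: 13:05–13:15.
Single common window of 10 minutes.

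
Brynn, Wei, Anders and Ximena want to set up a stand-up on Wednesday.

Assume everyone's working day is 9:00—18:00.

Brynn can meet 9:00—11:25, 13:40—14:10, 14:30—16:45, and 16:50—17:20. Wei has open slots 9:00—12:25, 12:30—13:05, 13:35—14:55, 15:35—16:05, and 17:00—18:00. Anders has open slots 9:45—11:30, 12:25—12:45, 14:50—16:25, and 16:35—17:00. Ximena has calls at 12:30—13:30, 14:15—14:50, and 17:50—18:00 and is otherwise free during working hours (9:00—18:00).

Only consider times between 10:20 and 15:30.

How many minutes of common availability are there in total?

Ximena free within 09:00–18:00: 09:00–12:30, 13:30–14:15, 14:50–17:50.
Brynn ∩ Wei: 09:00–11:25, 13:40–14:10, 14:30–14:55, 15:35–16:05, 17:00–17:20.
Brynn ∩ Wei ∩ Anders: 09:45–11:25, 14:50–14:55, 15:35–16:05.
Brynn ∩ Wei ∩ Anders ∩ Ximena: 09:45–11:25, 14:50–14:55, 15:35–16:05.
Restricted to 10:20–15:30: 10:20–11:25, 14:50–14:55.
Total common minutes: 65 + 5 = 70.

70 minutes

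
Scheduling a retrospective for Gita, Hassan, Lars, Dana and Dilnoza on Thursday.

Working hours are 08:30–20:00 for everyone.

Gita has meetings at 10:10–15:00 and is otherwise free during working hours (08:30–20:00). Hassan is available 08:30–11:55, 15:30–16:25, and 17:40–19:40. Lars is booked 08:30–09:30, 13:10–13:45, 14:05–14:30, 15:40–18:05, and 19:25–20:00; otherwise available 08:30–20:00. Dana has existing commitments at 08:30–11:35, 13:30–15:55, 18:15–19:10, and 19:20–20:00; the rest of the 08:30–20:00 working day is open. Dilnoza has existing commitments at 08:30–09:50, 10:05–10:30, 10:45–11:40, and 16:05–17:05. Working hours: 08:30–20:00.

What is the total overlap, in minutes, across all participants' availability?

Gita free within 08:30–20:00: 08:30–10:10, 15:00–20:00.
Lars free within 08:30–20:00: 09:30–13:10, 13:45–14:05, 14:30–15:40, 18:05–19:25.
Dana free within 08:30–20:00: 11:35–13:30, 15:55–18:15, 19:10–19:20.
Dilnoza free within 08:30–20:00: 09:50–10:05, 10:30–10:45, 11:40–16:05, 17:05–20:00.
Gita ∩ Hassan: 08:30–10:10, 15:30–16:25, 17:40–19:40.
Gita ∩ Hassan ∩ Lars: 09:30–10:10, 15:30–15:40, 18:05–19:25.
Gita ∩ Hassan ∩ Lars ∩ Dana: 18:05–18:15, 19:10–19:20.
Gita ∩ Hassan ∩ Lars ∩ Dana ∩ Dilnoza: 18:05–18:15, 19:10–19:20.
Total common minutes: 10 + 10 = 20.

20 minutes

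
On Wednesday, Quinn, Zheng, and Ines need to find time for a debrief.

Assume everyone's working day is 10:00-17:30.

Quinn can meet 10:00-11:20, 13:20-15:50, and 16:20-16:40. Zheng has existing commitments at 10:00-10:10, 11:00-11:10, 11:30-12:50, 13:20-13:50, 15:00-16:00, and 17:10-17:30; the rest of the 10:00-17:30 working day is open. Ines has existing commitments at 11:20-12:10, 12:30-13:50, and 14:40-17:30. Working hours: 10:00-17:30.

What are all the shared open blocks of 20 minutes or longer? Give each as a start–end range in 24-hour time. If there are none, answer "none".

Zheng free within 10:00–17:30: 10:10–11:00, 11:10–11:30, 12:50–13:20, 13:50–15:00, 16:00–17:10.
Ines free within 10:00–17:30: 10:00–11:20, 12:10–12:30, 13:50–14:40.
Quinn ∩ Zheng: 10:10–11:00, 11:10–11:20, 13:50–15:00, 16:20–16:40.
Quinn ∩ Zheng ∩ Ines: 10:10–11:00, 11:10–11:20, 13:50–14:40.
Windows ≥ 20 min: 10:10–11:00, 13:50–14:40.

10:10–11:00, 13:50–14:40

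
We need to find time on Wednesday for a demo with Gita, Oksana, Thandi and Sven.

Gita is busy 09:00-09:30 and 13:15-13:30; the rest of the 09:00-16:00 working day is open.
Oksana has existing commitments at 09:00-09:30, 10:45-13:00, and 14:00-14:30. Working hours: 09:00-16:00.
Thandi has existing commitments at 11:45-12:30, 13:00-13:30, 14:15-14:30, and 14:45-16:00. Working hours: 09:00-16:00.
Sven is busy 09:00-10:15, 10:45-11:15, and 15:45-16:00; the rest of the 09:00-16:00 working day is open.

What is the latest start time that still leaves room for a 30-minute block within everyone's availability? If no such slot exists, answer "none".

13:30

Gita free within 09:00–16:00: 09:30–13:15, 13:30–16:00.
Oksana free within 09:00–16:00: 09:30–10:45, 13:00–14:00, 14:30–16:00.
Thandi free within 09:00–16:00: 09:00–11:45, 12:30–13:00, 13:30–14:15, 14:30–14:45.
Sven free within 09:00–16:00: 10:15–10:45, 11:15–15:45.
Gita ∩ Oksana: 09:30–10:45, 13:00–13:15, 13:30–14:00, 14:30–16:00.
Gita ∩ Oksana ∩ Thandi: 09:30–10:45, 13:30–14:00, 14:30–14:45.
Gita ∩ Oksana ∩ Thandi ∩ Sven: 10:15–10:45, 13:30–14:00, 14:30–14:45.
Windows ≥ 30 min: 10:15–10:45, 13:30–14:00.
Latest start in the last window 13:30–14:00 is 14:00 − 30 min = 13:30.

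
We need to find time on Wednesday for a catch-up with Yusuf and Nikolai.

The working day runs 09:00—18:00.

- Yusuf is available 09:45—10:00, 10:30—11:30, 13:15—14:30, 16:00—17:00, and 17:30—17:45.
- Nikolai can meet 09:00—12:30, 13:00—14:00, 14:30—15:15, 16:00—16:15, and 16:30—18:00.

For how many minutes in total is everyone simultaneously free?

Yusuf ∩ Nikolai: 09:45–10:00, 10:30–11:30, 13:15–14:00, 16:00–16:15, 16:30–17:00, 17:30–17:45.
Total common minutes: 15 + 60 + 45 + 15 + 30 + 15 = 180.

180 minutes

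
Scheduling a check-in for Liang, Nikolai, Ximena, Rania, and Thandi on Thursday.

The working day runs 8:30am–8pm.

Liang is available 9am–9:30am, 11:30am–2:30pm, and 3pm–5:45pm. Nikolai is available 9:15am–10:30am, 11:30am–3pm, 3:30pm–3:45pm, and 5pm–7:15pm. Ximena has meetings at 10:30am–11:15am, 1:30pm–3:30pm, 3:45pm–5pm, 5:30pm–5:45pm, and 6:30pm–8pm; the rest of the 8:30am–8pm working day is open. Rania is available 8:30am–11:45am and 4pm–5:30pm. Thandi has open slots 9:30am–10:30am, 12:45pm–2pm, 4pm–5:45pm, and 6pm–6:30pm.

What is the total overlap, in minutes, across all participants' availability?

Ximena free within 08:30–20:00: 08:30–10:30, 11:15–13:30, 15:30–15:45, 17:00–17:30, 17:45–18:30.
Liang ∩ Nikolai: 09:15–09:30, 11:30–14:30, 15:30–15:45, 17:00–17:45.
Liang ∩ Nikolai ∩ Ximena: 09:15–09:30, 11:30–13:30, 15:30–15:45, 17:00–17:30.
Liang ∩ Nikolai ∩ Ximena ∩ Rania: 09:15–09:30, 11:30–11:45, 17:00–17:30.
Liang ∩ Nikolai ∩ Ximena ∩ Rania ∩ Thandi: 17:00–17:30.
Total common minutes: 30.

30 minutes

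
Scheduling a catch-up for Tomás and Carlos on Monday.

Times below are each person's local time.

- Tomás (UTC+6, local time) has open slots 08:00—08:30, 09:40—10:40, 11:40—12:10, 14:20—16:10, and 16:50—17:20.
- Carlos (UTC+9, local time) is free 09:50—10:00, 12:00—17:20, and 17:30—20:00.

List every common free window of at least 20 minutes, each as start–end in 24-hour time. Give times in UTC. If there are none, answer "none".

03:40–04:40, 05:40–06:10, 08:30–10:10

Tomás → UTC: 02:00–02:30, 03:40–04:40, 05:40–06:10, 08:20–10:10, 10:50–11:20.
Carlos → UTC: 00:50–01:00, 03:00–08:20, 08:30–11:00.
Tomás ∩ Carlos: 03:40–04:40, 05:40–06:10, 08:30–10:10, 10:50–11:00.
Windows ≥ 20 min: 03:40–04:40, 05:40–06:10, 08:30–10:10.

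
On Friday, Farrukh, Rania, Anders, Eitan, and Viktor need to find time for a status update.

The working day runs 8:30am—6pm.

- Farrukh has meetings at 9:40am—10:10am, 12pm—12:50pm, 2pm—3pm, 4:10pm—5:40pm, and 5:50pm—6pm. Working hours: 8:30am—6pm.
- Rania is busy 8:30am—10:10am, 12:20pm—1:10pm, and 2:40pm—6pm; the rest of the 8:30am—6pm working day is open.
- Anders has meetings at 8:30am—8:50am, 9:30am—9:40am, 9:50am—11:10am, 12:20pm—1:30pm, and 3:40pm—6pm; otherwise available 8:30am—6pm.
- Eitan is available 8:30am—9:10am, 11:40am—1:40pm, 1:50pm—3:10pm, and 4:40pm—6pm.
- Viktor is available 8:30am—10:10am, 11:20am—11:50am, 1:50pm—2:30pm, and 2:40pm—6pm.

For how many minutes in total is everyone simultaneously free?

20 minutes

Farrukh free within 08:30–18:00: 08:30–09:40, 10:10–12:00, 12:50–14:00, 15:00–16:10, 17:40–17:50.
Rania free within 08:30–18:00: 10:10–12:20, 13:10–14:40.
Anders free within 08:30–18:00: 08:50–09:30, 09:40–09:50, 11:10–12:20, 13:30–15:40.
Farrukh ∩ Rania: 10:10–12:00, 13:10–14:00.
Farrukh ∩ Rania ∩ Anders: 11:10–12:00, 13:30–14:00.
Farrukh ∩ Rania ∩ Anders ∩ Eitan: 11:40–12:00, 13:30–13:40, 13:50–14:00.
Farrukh ∩ Rania ∩ Anders ∩ Eitan ∩ Viktor: 11:40–11:50, 13:50–14:00.
Total common minutes: 10 + 10 = 20.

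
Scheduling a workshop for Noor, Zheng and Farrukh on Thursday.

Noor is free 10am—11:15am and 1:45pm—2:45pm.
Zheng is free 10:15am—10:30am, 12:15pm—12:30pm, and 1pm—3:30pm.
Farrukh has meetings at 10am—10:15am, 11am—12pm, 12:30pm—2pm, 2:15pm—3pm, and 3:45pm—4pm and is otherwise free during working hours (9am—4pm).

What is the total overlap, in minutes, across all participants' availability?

30 minutes

Farrukh free within 09:00–16:00: 09:00–10:00, 10:15–11:00, 12:00–12:30, 14:00–14:15, 15:00–15:45.
Noor ∩ Zheng: 10:15–10:30, 13:45–14:45.
Noor ∩ Zheng ∩ Farrukh: 10:15–10:30, 14:00–14:15.
Total common minutes: 15 + 15 = 30.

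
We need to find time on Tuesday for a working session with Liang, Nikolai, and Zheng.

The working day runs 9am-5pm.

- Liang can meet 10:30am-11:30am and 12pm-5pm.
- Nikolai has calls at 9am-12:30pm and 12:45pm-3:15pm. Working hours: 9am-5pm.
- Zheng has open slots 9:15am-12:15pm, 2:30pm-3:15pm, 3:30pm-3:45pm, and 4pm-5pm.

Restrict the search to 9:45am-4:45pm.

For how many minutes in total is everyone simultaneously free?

60 minutes

Nikolai free within 09:00–17:00: 12:30–12:45, 15:15–17:00.
Liang ∩ Nikolai: 12:30–12:45, 15:15–17:00.
Liang ∩ Nikolai ∩ Zheng: 15:30–15:45, 16:00–17:00.
Restricted to 09:45–16:45: 15:30–15:45, 16:00–16:45.
Total common minutes: 15 + 45 = 60.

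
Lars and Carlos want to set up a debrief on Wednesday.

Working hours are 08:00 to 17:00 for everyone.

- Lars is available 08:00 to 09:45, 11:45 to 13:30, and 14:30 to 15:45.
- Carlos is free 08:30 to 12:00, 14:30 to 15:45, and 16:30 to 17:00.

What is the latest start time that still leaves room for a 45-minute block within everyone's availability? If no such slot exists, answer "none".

Lars ∩ Carlos: 08:30–09:45, 11:45–12:00, 14:30–15:45.
Windows ≥ 45 min: 08:30–09:45, 14:30–15:45.
Latest start in the last window 14:30–15:45 is 15:45 − 45 min = 15:00.

15:00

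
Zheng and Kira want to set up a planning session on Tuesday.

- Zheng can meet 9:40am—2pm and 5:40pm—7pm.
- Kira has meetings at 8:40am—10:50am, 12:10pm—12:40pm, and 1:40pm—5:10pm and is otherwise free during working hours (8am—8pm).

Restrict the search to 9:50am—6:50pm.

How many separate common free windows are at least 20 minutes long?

3

Kira free within 08:00–20:00: 08:00–08:40, 10:50–12:10, 12:40–13:40, 17:10–20:00.
Zheng ∩ Kira: 10:50–12:10, 12:40–13:40, 17:40–19:00.
Restricted to 09:50–18:50: 10:50–12:10, 12:40–13:40, 17:40–18:50.
Windows ≥ 20 min: 10:50–12:10, 12:40–13:40, 17:40–18:50.
That's 3 windows.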